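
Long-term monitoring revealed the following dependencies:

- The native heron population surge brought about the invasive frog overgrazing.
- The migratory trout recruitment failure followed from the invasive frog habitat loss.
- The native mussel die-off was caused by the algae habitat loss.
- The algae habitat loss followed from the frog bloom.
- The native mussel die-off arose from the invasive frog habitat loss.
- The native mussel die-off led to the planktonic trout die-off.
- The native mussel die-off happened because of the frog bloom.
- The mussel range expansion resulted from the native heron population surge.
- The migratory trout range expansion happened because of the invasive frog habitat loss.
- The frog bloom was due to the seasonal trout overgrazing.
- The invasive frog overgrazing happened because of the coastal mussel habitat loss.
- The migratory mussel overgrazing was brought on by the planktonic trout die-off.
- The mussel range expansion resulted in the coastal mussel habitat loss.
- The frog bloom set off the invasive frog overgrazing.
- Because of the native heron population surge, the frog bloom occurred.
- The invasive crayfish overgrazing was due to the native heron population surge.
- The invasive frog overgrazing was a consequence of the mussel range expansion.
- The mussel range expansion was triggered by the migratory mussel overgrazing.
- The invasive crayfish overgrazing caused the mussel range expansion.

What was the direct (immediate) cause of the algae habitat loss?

the frog bloom

Upstream contributors include the seasonal trout overgrazing, the native heron population surge, but only the frog bloom feeds directly into the algae habitat loss.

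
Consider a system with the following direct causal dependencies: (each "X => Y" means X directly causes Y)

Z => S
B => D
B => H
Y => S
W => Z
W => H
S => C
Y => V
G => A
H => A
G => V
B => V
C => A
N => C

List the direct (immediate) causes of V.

B, G, Y → V with nothing further upstream stated.

B, G, Y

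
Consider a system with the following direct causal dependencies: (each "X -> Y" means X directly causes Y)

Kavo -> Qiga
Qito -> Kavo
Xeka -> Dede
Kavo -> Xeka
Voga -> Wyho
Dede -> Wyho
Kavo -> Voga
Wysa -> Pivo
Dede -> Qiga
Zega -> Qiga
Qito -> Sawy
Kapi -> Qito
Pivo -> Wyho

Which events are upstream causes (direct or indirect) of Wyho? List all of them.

Dede, Kapi, Kavo, Pivo, Qito, Voga, Wysa, Xeka

Immediate causes of Wyho: Voga, Dede, Pivo.
Further upstream: Kapi, Qito, Kavo, Xeka, Wysa.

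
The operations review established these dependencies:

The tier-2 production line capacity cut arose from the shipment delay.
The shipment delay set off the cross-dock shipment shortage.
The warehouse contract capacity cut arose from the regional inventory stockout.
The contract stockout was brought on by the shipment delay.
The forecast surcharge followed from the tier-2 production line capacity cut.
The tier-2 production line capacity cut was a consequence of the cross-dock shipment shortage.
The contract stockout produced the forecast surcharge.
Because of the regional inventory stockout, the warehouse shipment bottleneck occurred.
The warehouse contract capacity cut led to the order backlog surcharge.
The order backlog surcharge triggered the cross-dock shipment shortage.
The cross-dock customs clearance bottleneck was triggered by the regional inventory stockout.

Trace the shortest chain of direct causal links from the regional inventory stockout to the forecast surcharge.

the regional inventory stockout → the warehouse contract capacity cut
the warehouse contract capacity cut → the order backlog surcharge
the order backlog surcharge → the cross-dock shipment shortage
the cross-dock shipment shortage → the tier-2 production line capacity cut
the tier-2 production line capacity cut → the forecast surcharge
Length: 5 steps.

the regional inventory stockout → the warehouse contract capacity cut → the order backlog surcharge → the cross-dock shipment shortage → the tier-2 production line capacity cut → the forecast surcharge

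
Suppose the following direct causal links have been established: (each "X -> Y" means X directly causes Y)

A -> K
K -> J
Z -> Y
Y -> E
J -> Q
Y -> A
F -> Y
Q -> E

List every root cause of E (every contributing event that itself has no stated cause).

Tracing upstream from E: E ← Y ← F.
A separate upstream branch: E ← Y ← Z.
Each of those chain origins has no stated cause.

F, Z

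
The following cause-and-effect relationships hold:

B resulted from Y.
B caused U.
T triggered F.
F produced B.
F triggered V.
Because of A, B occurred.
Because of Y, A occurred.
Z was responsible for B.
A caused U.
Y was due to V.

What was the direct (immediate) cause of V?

F

Upstream contributors include T, but only F feeds directly into V.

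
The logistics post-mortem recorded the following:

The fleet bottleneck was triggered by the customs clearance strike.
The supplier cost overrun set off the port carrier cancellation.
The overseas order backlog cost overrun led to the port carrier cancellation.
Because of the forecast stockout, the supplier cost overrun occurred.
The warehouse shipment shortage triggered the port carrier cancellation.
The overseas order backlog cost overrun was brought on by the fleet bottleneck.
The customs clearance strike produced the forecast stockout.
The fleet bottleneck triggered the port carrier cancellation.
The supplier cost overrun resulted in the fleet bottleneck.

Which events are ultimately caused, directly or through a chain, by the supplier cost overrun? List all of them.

the fleet bottleneck, the overseas order backlog cost overrun, the port carrier cancellation

Direct effects: the fleet bottleneck, the port carrier cancellation.
2 steps out: the overseas order backlog cost overrun.
Not reachable from it: the customs clearance strike, the warehouse shipment shortage, the forecast stockout.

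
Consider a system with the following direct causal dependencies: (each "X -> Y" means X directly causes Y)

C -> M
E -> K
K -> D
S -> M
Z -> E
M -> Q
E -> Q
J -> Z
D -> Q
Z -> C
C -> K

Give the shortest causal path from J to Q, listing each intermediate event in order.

J → Z → E → Q

J → Z
Z → E
E → Q
Length: 3 steps.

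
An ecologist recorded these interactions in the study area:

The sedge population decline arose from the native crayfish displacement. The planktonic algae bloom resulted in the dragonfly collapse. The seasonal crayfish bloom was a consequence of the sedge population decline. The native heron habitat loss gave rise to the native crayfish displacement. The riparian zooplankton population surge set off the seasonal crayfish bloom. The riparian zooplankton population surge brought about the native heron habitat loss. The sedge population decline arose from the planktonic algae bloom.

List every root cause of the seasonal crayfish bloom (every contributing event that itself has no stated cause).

Tracing upstream from the seasonal crayfish bloom: the seasonal crayfish bloom ← the sedge population decline ← the planktonic algae bloom.
A separate upstream branch: the seasonal crayfish bloom ← the riparian zooplankton population surge.
Each of those chain origins has no stated cause.

the planktonic algae bloom, the riparian zooplankton population surge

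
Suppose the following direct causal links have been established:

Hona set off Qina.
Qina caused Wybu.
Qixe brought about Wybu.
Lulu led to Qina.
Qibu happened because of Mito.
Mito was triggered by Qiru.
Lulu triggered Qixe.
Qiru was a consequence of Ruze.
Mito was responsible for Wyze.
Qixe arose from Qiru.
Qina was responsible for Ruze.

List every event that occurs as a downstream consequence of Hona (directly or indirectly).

Mito, Qibu, Qina, Qiru, Qixe, Ruze, Wybu, Wyze

Direct effects: Qina.
2 steps out: Ruze, Wybu.
3 steps out: Qiru.
4 steps out: Qixe, Mito.
5 steps out: Qibu, Wyze.
Not reachable from it: Lulu.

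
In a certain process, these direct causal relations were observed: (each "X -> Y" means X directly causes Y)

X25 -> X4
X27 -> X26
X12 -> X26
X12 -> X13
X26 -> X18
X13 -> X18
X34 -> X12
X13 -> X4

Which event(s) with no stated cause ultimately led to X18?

Tracing upstream from X18: X18 ← X26 ← X27.
A separate upstream branch: X18 ← X13 ← X12 ← X34.
Each of those chain origins has no stated cause.

X27, X34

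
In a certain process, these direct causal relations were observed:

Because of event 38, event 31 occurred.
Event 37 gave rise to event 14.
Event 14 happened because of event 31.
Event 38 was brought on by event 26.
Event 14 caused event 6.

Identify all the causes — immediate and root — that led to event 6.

Immediate cause of event 6: event 14.
Further upstream: event 26, event 38, event 31, event 37.

event 14, event 26, event 31, event 37, event 38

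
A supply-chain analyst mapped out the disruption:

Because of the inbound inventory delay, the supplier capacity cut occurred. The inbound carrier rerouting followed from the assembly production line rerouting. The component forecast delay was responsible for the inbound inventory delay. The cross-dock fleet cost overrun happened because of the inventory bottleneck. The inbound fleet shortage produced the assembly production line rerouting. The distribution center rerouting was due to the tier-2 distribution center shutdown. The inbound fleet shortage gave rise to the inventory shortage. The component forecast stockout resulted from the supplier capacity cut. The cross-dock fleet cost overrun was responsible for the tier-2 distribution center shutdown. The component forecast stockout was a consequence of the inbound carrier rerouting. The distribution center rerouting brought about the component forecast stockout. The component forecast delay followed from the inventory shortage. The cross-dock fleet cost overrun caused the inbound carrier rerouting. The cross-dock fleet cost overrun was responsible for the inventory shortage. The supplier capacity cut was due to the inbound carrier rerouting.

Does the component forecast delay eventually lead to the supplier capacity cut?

Yes

There is a causal chain: the component forecast delay → the inbound inventory delay → the supplier capacity cut.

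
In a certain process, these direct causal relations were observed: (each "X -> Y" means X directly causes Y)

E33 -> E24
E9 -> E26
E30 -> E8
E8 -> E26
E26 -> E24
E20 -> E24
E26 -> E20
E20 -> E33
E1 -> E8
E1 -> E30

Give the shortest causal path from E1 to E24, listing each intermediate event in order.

E1 → E8 → E26 → E24

E1 → E8
E8 → E26
E26 → E24
Length: 3 steps.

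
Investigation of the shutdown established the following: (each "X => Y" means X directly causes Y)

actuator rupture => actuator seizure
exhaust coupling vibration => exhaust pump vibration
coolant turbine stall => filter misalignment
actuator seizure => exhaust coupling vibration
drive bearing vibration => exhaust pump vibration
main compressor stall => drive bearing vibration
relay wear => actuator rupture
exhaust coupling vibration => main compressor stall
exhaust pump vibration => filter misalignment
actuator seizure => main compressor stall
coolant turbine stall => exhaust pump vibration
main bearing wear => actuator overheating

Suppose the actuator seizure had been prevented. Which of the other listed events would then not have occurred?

Downstream of the actuator seizure: the exhaust coupling vibration, the main compressor stall, the drive bearing vibration, the exhaust pump vibration, the filter misalignment.
Of those, still caused via another path: the exhaust pump vibration, the filter misalignment.
The remainder have no surviving cause.

the drive bearing vibration, the exhaust coupling vibration, the main compressor stall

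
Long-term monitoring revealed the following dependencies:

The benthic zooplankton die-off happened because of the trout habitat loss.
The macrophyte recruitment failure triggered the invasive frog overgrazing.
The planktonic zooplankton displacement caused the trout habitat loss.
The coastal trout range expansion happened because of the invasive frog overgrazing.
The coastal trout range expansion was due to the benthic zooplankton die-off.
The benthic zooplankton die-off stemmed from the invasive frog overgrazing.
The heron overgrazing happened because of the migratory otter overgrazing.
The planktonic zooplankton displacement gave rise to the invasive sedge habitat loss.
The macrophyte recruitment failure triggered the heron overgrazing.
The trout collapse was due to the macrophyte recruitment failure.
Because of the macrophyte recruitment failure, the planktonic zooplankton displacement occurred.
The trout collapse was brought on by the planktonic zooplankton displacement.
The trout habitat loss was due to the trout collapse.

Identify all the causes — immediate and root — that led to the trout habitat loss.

the macrophyte recruitment failure, the planktonic zooplankton displacement, the trout collapse

Immediate causes of the trout habitat loss: the planktonic zooplankton displacement, the trout collapse.
Further upstream: the macrophyte recruitment failure.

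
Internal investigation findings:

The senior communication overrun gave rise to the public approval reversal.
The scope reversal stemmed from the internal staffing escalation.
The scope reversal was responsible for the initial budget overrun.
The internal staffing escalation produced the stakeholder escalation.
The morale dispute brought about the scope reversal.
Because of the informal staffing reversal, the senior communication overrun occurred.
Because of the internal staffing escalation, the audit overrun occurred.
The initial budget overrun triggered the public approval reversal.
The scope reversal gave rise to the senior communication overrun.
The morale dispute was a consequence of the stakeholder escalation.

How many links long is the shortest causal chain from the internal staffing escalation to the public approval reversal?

3

Shortest chain: the internal staffing escalation → the scope reversal → the senior communication overrun → the public approval reversal.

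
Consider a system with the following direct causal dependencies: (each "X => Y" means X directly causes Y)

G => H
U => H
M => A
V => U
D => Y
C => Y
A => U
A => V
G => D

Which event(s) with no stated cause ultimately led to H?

G, M

Tracing upstream from H: H ← U ← A ← M.
A separate upstream branch: H ← G.
Each of those chain origins has no stated cause.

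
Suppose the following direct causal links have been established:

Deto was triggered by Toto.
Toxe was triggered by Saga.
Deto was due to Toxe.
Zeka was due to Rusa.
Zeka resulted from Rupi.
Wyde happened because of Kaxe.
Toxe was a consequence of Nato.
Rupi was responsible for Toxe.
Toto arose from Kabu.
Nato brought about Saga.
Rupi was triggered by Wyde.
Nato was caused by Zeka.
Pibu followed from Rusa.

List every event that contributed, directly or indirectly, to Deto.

Immediate causes of Deto: Toxe, Toto.
Further upstream: Rusa, Kaxe, Wyde, Rupi, Zeka, Nato, Saga, Kabu.

Kabu, Kaxe, Nato, Rupi, Rusa, Saga, Toto, Toxe, Wyde, Zeka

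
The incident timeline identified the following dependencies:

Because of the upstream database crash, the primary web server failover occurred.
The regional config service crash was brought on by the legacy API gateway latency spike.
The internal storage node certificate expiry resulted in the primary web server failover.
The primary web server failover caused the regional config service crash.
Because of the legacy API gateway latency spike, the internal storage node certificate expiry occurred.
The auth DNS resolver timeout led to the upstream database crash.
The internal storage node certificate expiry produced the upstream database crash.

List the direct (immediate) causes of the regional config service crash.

Upstream contributors include the internal storage node certificate expiry, the upstream database crash, the auth DNS resolver timeout, but only the legacy API gateway latency spike, the primary web server failover feed directly into the regional config service crash.

the legacy API gateway latency spike, the primary web server failover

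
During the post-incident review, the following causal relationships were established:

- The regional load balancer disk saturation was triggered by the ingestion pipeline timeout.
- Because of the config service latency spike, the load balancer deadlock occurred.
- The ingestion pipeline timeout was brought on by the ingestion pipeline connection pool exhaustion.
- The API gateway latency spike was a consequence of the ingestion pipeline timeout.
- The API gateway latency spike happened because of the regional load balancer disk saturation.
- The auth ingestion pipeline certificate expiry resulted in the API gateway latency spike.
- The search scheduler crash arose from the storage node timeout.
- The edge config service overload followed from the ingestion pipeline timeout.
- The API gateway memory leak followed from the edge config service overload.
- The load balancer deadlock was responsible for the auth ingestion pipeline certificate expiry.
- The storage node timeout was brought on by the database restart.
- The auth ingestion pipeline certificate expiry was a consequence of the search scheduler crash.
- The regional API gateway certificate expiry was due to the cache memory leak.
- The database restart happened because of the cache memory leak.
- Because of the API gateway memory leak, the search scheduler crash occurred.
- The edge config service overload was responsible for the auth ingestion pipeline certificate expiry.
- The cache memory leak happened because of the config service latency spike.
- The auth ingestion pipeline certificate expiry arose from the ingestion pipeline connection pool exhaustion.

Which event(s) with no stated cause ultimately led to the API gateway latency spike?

the config service latency spike, the ingestion pipeline connection pool exhaustion

Tracing upstream from the API gateway latency spike: the API gateway latency spike ← the ingestion pipeline timeout ← the ingestion pipeline connection pool exhaustion.
A separate upstream branch: the API gateway latency spike ← the auth ingestion pipeline certificate expiry ← the load balancer deadlock ← the config service latency spike.
Each of those chain origins has no stated cause.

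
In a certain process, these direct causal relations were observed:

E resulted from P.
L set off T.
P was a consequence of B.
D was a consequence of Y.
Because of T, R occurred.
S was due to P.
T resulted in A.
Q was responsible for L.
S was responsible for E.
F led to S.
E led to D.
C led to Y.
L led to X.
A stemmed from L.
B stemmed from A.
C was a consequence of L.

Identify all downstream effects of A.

Direct effects: B.
2 steps out: P.
3 steps out: S, E.
4 steps out: D.
Not reachable from it: Q, L, T, C, X, F, Y, R.

B, D, E, P, S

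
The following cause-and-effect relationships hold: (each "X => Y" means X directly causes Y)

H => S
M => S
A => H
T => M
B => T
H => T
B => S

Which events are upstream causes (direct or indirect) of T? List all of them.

A, B, H

Immediate causes of T: H, B.
Further upstream: A.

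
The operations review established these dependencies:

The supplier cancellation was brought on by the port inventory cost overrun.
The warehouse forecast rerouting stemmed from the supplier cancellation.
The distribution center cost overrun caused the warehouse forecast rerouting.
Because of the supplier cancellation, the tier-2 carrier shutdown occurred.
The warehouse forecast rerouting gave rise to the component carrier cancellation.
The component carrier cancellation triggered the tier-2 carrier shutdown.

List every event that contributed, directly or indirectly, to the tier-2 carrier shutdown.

the component carrier cancellation, the distribution center cost overrun, the port inventory cost overrun, the supplier cancellation, the warehouse forecast rerouting

Immediate causes of the tier-2 carrier shutdown: the supplier cancellation, the component carrier cancellation.
Further upstream: the port inventory cost overrun, the warehouse forecast rerouting, the distribution center cost overrun.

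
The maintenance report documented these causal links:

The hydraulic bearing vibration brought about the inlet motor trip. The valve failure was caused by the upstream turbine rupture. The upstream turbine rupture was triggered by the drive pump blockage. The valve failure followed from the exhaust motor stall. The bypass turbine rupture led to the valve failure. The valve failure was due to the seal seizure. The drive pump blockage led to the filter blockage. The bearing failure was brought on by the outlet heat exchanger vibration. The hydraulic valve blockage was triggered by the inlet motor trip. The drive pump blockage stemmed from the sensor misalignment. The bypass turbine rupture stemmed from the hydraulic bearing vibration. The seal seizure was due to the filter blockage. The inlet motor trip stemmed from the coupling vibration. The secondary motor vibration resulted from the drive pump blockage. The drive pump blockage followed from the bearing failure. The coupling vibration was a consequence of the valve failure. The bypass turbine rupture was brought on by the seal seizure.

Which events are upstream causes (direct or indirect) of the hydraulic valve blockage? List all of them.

the bearing failure, the bypass turbine rupture, the coupling vibration, the drive pump blockage, the exhaust motor stall, the filter blockage, the hydraulic bearing vibration, the inlet motor trip, the outlet heat exchanger vibration, the seal seizure, the sensor misalignment, the upstream turbine rupture, the valve failure

Immediate cause of the hydraulic valve blockage: the inlet motor trip.
Further upstream: the sensor misalignment, the outlet heat exchanger vibration, the bearing failure, the drive pump blockage, the upstream turbine rupture, the filter blockage, the exhaust motor stall, the hydraulic bearing vibration, the seal seizure, the bypass turbine rupture, the valve failure, the coupling vibration.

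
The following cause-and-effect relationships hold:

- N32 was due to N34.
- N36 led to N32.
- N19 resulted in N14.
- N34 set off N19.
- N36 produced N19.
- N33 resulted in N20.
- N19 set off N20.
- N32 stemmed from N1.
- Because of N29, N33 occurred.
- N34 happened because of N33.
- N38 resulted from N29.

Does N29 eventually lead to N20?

There is a causal chain: N29 → N33 → N20.

Yes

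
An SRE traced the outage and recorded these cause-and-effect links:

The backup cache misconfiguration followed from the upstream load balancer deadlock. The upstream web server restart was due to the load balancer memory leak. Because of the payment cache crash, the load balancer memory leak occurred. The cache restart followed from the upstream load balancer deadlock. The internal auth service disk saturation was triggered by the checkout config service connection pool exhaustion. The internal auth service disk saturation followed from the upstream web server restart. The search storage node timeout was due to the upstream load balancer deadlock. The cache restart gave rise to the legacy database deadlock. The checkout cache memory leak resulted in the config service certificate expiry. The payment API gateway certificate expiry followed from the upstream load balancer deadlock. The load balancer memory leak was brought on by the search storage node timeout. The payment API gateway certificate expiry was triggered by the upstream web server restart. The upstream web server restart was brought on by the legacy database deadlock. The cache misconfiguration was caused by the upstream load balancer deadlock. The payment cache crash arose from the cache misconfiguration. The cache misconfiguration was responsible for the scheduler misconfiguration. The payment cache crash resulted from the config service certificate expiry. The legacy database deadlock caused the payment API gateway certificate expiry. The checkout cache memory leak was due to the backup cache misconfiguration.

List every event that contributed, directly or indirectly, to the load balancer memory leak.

the backup cache misconfiguration, the cache misconfiguration, the checkout cache memory leak, the config service certificate expiry, the payment cache crash, the search storage node timeout, the upstream load balancer deadlock

Immediate causes of the load balancer memory leak: the search storage node timeout, the payment cache crash.
Further upstream: the upstream load balancer deadlock, the cache misconfiguration, the backup cache misconfiguration, the checkout cache memory leak, the config service certificate expiry.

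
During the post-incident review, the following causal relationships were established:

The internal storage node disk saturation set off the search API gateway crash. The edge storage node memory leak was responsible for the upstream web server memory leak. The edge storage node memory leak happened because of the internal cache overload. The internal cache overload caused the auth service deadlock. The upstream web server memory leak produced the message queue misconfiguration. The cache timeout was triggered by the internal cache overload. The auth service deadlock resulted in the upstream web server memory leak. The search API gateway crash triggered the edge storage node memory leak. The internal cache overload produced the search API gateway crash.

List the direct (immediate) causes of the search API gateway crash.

the internal cache overload, the internal storage node disk saturation

the internal cache overload, the internal storage node disk saturation → the search API gateway crash with nothing further upstream stated.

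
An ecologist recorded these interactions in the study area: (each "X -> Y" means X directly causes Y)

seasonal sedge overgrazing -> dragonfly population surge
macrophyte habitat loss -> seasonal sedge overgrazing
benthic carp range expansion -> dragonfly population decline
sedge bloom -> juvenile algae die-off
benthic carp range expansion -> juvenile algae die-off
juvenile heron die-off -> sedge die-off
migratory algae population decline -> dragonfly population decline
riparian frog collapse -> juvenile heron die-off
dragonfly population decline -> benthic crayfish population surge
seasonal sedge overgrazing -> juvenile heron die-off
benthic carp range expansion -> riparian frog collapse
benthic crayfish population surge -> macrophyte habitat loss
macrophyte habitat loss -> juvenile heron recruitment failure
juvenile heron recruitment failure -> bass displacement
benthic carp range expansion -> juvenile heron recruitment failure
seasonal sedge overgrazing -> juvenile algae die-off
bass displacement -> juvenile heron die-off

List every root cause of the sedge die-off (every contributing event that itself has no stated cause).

Tracing upstream from the sedge die-off: the sedge die-off ← the juvenile heron die-off ← the riparian frog collapse ← the benthic carp range expansion.
A separate upstream branch: the sedge die-off ← the juvenile heron die-off ← the seasonal sedge overgrazing ← the macrophyte habitat loss ← the benthic crayfish population surge ← the dragonfly population decline ← the migratory algae population decline.
Each of those chain origins has no stated cause.

the benthic carp range expansion, the migratory algae population decline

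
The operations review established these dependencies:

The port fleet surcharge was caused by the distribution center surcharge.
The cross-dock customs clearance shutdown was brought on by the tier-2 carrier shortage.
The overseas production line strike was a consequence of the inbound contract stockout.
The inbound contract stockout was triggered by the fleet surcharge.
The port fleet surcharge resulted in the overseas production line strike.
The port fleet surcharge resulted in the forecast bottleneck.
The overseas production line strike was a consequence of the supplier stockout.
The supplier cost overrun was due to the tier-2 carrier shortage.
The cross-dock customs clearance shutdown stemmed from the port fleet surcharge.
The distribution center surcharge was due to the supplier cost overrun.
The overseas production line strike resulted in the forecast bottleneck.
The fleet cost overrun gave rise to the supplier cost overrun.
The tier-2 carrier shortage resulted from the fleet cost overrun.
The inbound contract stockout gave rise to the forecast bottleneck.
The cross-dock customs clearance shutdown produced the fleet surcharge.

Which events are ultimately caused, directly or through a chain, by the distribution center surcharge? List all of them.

the cross-dock customs clearance shutdown, the fleet surcharge, the forecast bottleneck, the inbound contract stockout, the overseas production line strike, the port fleet surcharge

Direct effects: the port fleet surcharge.
2 steps out: the cross-dock customs clearance shutdown, the overseas production line strike, the forecast bottleneck.
3 steps out: the fleet surcharge.
4 steps out: the inbound contract stockout.
Not reachable from it: the fleet cost overrun, the tier-2 carrier shortage, the supplier cost overrun, the supplier stockout.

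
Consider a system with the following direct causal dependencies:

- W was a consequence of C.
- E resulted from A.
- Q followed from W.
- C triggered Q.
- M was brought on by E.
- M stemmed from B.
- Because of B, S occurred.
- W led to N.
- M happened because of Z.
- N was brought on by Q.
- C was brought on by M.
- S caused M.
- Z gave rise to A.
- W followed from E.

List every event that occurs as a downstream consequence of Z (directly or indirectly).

Direct effects: A, M.
2 steps out: E, C.
3 steps out: W, Q.
4 steps out: N.
Not reachable from it: B, S.

A, C, E, M, N, Q, W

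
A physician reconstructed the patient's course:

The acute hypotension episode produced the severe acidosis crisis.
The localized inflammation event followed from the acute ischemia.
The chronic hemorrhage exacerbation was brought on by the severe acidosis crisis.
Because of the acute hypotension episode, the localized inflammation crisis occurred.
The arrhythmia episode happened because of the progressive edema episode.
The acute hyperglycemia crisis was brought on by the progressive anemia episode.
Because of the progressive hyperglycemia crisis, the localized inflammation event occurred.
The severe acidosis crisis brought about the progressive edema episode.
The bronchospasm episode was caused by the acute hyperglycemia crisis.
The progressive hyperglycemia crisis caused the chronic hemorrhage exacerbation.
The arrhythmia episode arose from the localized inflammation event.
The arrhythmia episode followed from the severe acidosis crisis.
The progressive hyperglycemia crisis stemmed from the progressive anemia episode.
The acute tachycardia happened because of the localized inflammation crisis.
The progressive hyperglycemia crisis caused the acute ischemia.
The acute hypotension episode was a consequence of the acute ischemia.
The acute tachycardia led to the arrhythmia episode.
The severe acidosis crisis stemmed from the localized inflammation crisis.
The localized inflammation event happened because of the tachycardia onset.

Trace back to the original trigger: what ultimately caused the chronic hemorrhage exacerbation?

the progressive anemia episode

Tracing upstream from the chronic hemorrhage exacerbation: the chronic hemorrhage exacerbation ← the progressive hyperglycemia crisis ← the progressive anemia episode.
The progressive anemia episode has no stated cause, so it is the root.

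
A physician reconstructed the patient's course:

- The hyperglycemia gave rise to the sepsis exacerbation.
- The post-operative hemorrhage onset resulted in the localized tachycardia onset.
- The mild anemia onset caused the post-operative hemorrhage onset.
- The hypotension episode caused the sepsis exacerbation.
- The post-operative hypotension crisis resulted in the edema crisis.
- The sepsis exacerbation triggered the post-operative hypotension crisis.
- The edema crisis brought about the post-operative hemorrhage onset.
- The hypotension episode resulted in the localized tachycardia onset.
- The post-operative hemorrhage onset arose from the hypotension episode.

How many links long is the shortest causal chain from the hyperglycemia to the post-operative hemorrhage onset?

Shortest chain: the hyperglycemia → the sepsis exacerbation → the post-operative hypotension crisis → the edema crisis → the post-operative hemorrhage onset.

4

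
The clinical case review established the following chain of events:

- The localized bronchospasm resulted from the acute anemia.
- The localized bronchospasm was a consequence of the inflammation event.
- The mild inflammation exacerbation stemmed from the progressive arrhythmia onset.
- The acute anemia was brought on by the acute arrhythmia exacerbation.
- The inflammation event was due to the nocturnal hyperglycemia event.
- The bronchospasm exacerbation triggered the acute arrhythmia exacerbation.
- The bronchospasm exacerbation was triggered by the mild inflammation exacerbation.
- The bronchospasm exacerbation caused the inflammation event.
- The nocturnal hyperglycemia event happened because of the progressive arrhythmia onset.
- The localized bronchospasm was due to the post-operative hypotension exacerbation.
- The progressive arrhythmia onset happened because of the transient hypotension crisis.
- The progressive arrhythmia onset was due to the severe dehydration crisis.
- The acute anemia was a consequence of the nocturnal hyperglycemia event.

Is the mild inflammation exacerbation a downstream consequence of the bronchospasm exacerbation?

The bronchospasm exacerbation leads to the acute arrhythmia exacerbation, the inflammation event, the acute anemia, the localized bronchospasm; the mild inflammation exacerbation is not among them.

No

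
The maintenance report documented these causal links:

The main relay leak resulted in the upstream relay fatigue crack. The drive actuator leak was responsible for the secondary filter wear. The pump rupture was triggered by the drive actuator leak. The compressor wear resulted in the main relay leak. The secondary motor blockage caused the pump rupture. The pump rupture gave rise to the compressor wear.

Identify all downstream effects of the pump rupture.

Direct effects: the compressor wear.
2 steps out: the main relay leak.
3 steps out: the upstream relay fatigue crack.
Not reachable from it: the drive actuator leak, the secondary filter wear, the secondary motor blockage.

the compressor wear, the main relay leak, the upstream relay fatigue crack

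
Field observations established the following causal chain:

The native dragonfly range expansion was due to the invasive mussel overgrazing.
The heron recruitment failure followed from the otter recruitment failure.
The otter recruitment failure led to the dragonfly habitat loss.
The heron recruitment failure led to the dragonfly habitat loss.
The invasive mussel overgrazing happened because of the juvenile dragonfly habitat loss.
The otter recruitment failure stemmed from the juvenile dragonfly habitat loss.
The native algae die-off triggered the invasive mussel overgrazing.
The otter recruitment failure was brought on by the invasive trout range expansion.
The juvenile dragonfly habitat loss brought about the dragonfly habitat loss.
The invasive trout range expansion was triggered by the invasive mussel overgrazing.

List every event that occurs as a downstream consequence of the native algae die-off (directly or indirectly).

the dragonfly habitat loss, the heron recruitment failure, the invasive mussel overgrazing, the invasive trout range expansion, the native dragonfly range expansion, the otter recruitment failure

Direct effects: the invasive mussel overgrazing.
2 steps out: the native dragonfly range expansion, the invasive trout range expansion.
3 steps out: the otter recruitment failure.
4 steps out: the heron recruitment failure, the dragonfly habitat loss.
Not reachable from it: the juvenile dragonfly habitat loss.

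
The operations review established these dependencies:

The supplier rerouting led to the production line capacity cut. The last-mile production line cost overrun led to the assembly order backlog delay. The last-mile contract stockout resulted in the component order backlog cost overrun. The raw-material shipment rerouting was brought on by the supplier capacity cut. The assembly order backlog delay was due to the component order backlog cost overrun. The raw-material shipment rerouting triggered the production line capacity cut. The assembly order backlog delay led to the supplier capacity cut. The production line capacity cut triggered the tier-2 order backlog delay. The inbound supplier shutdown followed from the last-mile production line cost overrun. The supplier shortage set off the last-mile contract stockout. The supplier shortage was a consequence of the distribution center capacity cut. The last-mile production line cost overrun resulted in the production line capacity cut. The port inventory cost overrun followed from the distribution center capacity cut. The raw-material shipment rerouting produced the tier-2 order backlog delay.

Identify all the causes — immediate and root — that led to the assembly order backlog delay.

Immediate causes of the assembly order backlog delay: the last-mile production line cost overrun, the component order backlog cost overrun.
Further upstream: the distribution center capacity cut, the supplier shortage, the last-mile contract stockout.

the component order backlog cost overrun, the distribution center capacity cut, the last-mile contract stockout, the last-mile production line cost overrun, the supplier shortage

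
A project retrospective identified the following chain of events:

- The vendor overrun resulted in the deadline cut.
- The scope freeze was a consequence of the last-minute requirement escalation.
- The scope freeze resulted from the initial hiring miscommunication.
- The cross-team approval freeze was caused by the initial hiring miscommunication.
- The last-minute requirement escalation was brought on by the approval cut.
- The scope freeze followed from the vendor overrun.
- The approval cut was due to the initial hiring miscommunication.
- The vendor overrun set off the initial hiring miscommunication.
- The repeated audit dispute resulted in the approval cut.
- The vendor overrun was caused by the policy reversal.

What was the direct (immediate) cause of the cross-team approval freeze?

Upstream contributors include the policy reversal, the vendor overrun, but only the initial hiring miscommunication feeds directly into the cross-team approval freeze.

the initial hiring miscommunication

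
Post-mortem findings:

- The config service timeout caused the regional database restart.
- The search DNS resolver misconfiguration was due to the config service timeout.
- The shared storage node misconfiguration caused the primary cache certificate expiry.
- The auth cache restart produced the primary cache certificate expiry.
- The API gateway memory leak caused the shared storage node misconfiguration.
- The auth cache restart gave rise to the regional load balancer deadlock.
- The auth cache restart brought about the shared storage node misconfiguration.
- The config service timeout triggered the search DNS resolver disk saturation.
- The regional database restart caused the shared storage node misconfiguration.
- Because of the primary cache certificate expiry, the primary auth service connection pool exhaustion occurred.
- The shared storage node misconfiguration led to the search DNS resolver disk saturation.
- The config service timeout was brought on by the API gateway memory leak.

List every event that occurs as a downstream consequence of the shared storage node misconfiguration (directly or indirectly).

Direct effects: the primary cache certificate expiry, the search DNS resolver disk saturation.
2 steps out: the primary auth service connection pool exhaustion.
Not reachable from it: the auth cache restart, the API gateway memory leak, the config service timeout, the regional load balancer deadlock, the regional database restart, the search DNS resolver misconfiguration.

the primary auth service connection pool exhaustion, the primary cache certificate expiry, the search DNS resolver disk saturation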